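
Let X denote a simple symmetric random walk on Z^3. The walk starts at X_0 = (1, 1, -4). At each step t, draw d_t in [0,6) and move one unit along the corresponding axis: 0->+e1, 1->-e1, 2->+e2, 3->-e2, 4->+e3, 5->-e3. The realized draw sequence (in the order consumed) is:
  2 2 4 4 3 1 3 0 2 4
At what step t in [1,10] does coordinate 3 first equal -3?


3

t=0: X=(1, 1, -4), d=2 → +e2, X_1=(1, 2, -4)
t=1: X=(1, 2, -4), d=2 → +e2, X_2=(1, 3, -4)
t=2: X=(1, 3, -4), d=4 → +e3, X_3=(1, 3, -3)
t=3: X=(1, 3, -3), d=4 → +e3, X_4=(1, 3, -2)
t=4: X=(1, 3, -2), d=3 → -e2, X_5=(1, 2, -2)
t=5: X=(1, 2, -2), d=1 → -e1, X_6=(0, 2, -2)
t=6: X=(0, 2, -2), d=3 → -e2, X_7=(0, 1, -2)
t=7: X=(0, 1, -2), d=0 → +e1, X_8=(1, 1, -2)
t=8: X=(1, 1, -2), d=2 → +e2, X_9=(1, 2, -2)
t=9: X=(1, 2, -2), d=4 → +e3, X_10=(1, 2, -1)


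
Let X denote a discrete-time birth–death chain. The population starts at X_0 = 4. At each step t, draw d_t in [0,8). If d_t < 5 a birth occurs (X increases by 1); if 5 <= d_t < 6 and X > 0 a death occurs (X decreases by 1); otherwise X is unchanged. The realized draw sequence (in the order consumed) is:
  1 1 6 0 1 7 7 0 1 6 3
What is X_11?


t=0: X=4, d=1 → birth, X_1=5
t=1: X=5, d=1 → birth, X_2=6
t=2: X=6, d=6 → hold, X_3=6
t=3: X=6, d=0 → birth, X_4=7
t=4: X=7, d=1 → birth, X_5=8
t=5: X=8, d=7 → hold, X_6=8
t=6: X=8, d=7 → hold, X_7=8
t=7: X=8, d=0 → birth, X_8=9
t=8: X=9, d=1 → birth, X_9=10
t=9: X=10, d=6 → hold, X_10=10
t=10: X=10, d=3 → birth, X_11=11

11


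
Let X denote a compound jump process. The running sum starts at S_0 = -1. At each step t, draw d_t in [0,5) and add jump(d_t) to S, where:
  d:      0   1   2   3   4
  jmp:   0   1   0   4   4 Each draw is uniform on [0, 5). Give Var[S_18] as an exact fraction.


1512/25

Outcome values over d=0..4: [0, 1, 0, 4, 4]
Σy = 9, Σy² = 33, M = 5
μ = 9/5 = 9/5,  σ² = 33/5 − (9/5)² = 84/25
Independent increments: Var[S_18] = 18·σ² = 18·(84/25) = 1512/25


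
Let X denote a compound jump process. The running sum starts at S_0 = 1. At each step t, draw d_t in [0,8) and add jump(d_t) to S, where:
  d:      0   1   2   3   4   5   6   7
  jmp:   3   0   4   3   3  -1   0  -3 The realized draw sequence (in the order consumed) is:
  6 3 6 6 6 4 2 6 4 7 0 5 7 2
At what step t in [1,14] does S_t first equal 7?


6

t=0: S=1, d=6, jump=0, S_1=1
t=1: S=1, d=3, jump=3, S_2=4
t=2: S=4, d=6, jump=0, S_3=4
t=3: S=4, d=6, jump=0, S_4=4
t=4: S=4, d=6, jump=0, S_5=4
t=5: S=4, d=4, jump=3, S_6=7
t=6: S=7, d=2, jump=4, S_7=11
t=7: S=11, d=6, jump=0, S_8=11
t=8: S=11, d=4, jump=3, S_9=14
t=9: S=14, d=7, jump=-3, S_10=11
t=10: S=11, d=0, jump=3, S_11=14
t=11: S=14, d=5, jump=-1, S_12=13
t=12: S=13, d=7, jump=-3, S_13=10
t=13: S=10, d=2, jump=4, S_14=14


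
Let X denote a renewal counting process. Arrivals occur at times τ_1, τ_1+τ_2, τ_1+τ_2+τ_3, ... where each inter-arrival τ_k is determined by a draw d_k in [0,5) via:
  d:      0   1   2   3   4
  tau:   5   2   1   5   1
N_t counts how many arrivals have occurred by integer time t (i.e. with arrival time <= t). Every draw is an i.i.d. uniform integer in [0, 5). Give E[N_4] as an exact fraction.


716/625

Inter-arrival values over d=0..4: [5, 2, 1, 5, 1]
Each d has probability 1/5, so the pmf of τ is: f(1) = 2/5, f(2) = 1/5, f(5) = 2/5
Renewal equation for m(n) = E[N_n]: condition on τ_1 = k (if k <= n, one arrival plus a fresh copy on the remaining n−k steps): m(n) = F(n) + Σ_{k<=n} f(k)·m(n−k), where F(n) = P(τ <= n) and m(0) = 0
m(1) = F(1) = 2/5
m(2) = F(2) + f(1)·m(1) = 3/5 + 2/5·2/5 = 19/25
m(3) = F(3) + f(1)·m(2) + f(2)·m(1) = 3/5 + 2/5·19/25 + 1/5·2/5 = 123/125
m(4) = F(4) + f(1)·m(3) + f(2)·m(2) = 3/5 + 2/5·123/125 + 1/5·19/25 = 716/625
E[N_4] = m(4) = 716/625


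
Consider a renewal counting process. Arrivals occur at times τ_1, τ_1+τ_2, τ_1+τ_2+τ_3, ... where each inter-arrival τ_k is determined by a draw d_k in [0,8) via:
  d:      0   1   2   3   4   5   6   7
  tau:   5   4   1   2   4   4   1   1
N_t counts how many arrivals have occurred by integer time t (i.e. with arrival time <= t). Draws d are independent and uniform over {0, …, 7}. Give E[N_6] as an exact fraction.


Inter-arrival values over d=0..7: [5, 4, 1, 2, 4, 4, 1, 1]
Each d has probability 1/8, so the pmf of τ is: f(1) = 3/8, f(2) = 1/8, f(4) = 3/8, f(5) = 1/8
Renewal equation for m(n) = E[N_n]: condition on τ_1 = k (if k <= n, one arrival plus a fresh copy on the remaining n−k steps): m(n) = F(n) + Σ_{k<=n} f(k)·m(n−k), where F(n) = P(τ <= n) and m(0) = 0
m(1) = F(1) = 3/8
m(2) = F(2) + f(1)·m(1) = 1/2 + 3/8·3/8 = 41/64
m(3) = F(3) + f(1)·m(2) + f(2)·m(1) = 1/2 + 3/8·41/64 + 1/8·3/8 = 403/512
m(4) = F(4) + f(1)·m(3) + f(2)·m(2) = 7/8 + 3/8·403/512 + 1/8·41/64 = 5121/4096
m(5) = F(5) + f(1)·m(4) + f(2)·m(3) + f(4)·m(1) = 1 + 3/8·5121/4096 + 1/8·403/512 + 3/8·3/8 = 55963/32768
m(6) = F(6) + f(1)·m(5) + f(2)·m(4) + f(4)·m(2) + f(5)·m(1) = 1 + 3/8·55963/32768 + 1/8·5121/4096 + 3/8·41/64 + 1/8·3/8 = 546265/262144
E[N_6] = m(6) = 546265/262144

546265/262144


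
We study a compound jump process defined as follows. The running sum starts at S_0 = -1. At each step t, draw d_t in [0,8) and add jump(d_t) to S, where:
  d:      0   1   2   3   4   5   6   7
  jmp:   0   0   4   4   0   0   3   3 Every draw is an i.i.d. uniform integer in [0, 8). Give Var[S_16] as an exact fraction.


51

Outcome values over d=0..7: [0, 0, 4, 4, 0, 0, 3, 3]
Σy = 14, Σy² = 50, M = 8
μ = 14/8 = 7/4,  σ² = 50/8 − (7/4)² = 51/16
Independent increments: Var[S_16] = 16·σ² = 16·(51/16) = 51


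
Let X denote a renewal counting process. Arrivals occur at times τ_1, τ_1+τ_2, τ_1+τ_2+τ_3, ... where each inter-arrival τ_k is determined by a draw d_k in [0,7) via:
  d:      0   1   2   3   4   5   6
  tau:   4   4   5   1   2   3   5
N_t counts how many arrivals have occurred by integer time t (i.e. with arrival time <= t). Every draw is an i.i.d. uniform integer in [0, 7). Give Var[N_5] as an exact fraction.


Inter-arrival values over d=0..6: [4, 4, 5, 1, 2, 3, 5]
Each d has probability 1/7, so the pmf of τ is: f(1) = 1/7, f(2) = 1/7, f(3) = 1/7, f(4) = 2/7, f(5) = 2/7
Let p_n(j) = P(N_n = j), with p_0 = [1]. Condition on τ_1: p_n(0) = P(τ > n), and for j >= 1, p_n(j) = Σ_{k<=n} f(k)·p_{n−k}(j−1)
p_1 = [6/7, 1/7]  (j = 0..1)
p_2 = [5/7, 13/49, 1/49]  (j = 0..2)
p_3 = [4/7, 18/49, 20/343, 1/343]  (j = 0..3)
p_4 = [2/7, 29/49, 38/343, 27/2401, 1/2401]  (j = 0..4)
p_5 = [0, 37/49, 74/343, 65/2401, 34/16807, 1/16807]  (j = 0..5)
E[N_5] = Σ j·p_5(j) = 21449/16807;  E[N_5²] = Σ j²·p_5(j) = 31859/16807
Var[N_5] = 31859/16807 − (21449/16807)² = 75394612/282475249

75394612/282475249


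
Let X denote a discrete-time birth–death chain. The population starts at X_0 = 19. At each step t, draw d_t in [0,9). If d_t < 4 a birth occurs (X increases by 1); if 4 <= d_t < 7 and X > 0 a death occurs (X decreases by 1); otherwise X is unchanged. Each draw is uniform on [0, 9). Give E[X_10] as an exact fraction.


181/9

X can drop by at most 1 per step and X_0 = 19 > T = 10, so X_t >= 19 − t >= 9 > 0 for every t <= 10: the floor at 0 (the 'and X > 0' condition) never binds. Hence X_10 = X_0 + Σ_{t<10} Y_t with i.i.d. increments Y_t = y(d_t) ∈ {+1, −1, 0}.
Outcome values over d=0..8: [1, 1, 1, 1, -1, -1, -1, 0, 0]
Σy = 1, Σy² = 7, M = 9
μ = 1/9 = 1/9,  σ² = 7/9 − (1/9)² = 62/81
E[X_10] = 19 + 10·(1/9) = 181/9


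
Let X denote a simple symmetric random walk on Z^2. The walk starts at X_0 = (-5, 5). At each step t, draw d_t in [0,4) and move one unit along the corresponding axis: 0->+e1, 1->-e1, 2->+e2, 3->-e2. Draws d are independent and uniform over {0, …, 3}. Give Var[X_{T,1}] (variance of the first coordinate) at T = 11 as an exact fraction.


Outcome values over d=0..3: [1, -1, 0, 0]
Σy = 0, Σy² = 2, M = 4
μ = 0/4 = 0,  σ² = 2/4 − (0)² = 1/2
Independent increments: Var[X_11] = 11·σ² = 11·(1/2) = 11/2

11/2


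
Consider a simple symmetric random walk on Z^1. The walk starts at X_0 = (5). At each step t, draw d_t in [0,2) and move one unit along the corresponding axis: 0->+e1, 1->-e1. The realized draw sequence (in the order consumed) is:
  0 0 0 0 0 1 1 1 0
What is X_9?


(8)

t=0: X=(5), d=0 → +e1, X_1=(6)
t=1: X=(6), d=0 → +e1, X_2=(7)
t=2: X=(7), d=0 → +e1, X_3=(8)
t=3: X=(8), d=0 → +e1, X_4=(9)
t=4: X=(9), d=0 → +e1, X_5=(10)
t=5: X=(10), d=1 → -e1, X_6=(9)
t=6: X=(9), d=1 → -e1, X_7=(8)
t=7: X=(8), d=1 → -e1, X_8=(7)
t=8: X=(7), d=0 → +e1, X_9=(8)


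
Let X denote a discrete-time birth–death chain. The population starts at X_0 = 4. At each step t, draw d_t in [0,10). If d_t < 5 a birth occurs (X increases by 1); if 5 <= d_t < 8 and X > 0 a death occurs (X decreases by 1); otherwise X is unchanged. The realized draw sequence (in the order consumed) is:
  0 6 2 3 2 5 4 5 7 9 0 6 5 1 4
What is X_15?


6

t=0: X=4, d=0 → birth, X_1=5
t=1: X=5, d=6 → death, X_2=4
t=2: X=4, d=2 → birth, X_3=5
t=3: X=5, d=3 → birth, X_4=6
t=4: X=6, d=2 → birth, X_5=7
t=5: X=7, d=5 → death, X_6=6
t=6: X=6, d=4 → birth, X_7=7
t=7: X=7, d=5 → death, X_8=6
t=8: X=6, d=7 → death, X_9=5
t=9: X=5, d=9 → hold, X_10=5
t=10: X=5, d=0 → birth, X_11=6
t=11: X=6, d=6 → death, X_12=5
t=12: X=5, d=5 → death, X_13=4
t=13: X=4, d=1 → birth, X_14=5
t=14: X=5, d=4 → birth, X_15=6


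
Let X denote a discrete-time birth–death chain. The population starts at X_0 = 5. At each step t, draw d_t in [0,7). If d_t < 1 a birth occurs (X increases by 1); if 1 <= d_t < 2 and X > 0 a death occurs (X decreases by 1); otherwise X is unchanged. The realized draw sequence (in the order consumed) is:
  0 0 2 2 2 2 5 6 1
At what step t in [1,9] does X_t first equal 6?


1

t=0: X=5, d=0 → birth, X_1=6
t=1: X=6, d=0 → birth, X_2=7
t=2: X=7, d=2 → hold, X_3=7
t=3: X=7, d=2 → hold, X_4=7
t=4: X=7, d=2 → hold, X_5=7
t=5: X=7, d=2 → hold, X_6=7
t=6: X=7, d=5 → hold, X_7=7
t=7: X=7, d=6 → hold, X_8=7
t=8: X=7, d=1 → death, X_9=6


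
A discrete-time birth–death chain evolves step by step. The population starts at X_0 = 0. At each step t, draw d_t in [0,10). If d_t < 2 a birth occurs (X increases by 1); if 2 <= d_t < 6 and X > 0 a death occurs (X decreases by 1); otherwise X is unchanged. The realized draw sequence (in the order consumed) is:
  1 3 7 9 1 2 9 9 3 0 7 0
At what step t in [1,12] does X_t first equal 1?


1

t=0: X=0, d=1 → birth, X_1=1
t=1: X=1, d=3 → death, X_2=0
t=2: X=0, d=7 → hold, X_3=0
t=3: X=0, d=9 → hold, X_4=0
t=4: X=0, d=1 → birth, X_5=1
t=5: X=1, d=2 → death, X_6=0
t=6: X=0, d=9 → hold, X_7=0
t=7: X=0, d=9 → hold, X_8=0
t=8: X=0, d=3 → hold, X_9=0
t=9: X=0, d=0 → birth, X_10=1
t=10: X=1, d=7 → hold, X_11=1
t=11: X=1, d=0 → birth, X_12=2


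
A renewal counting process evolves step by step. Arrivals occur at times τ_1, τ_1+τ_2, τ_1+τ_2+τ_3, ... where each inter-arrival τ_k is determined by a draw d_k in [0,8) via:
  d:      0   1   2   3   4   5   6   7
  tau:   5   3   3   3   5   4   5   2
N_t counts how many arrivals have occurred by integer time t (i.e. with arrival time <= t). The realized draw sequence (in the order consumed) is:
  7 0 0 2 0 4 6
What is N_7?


draw d_1=7: τ_1=2, arrival time A_1=2
draw d_2=0: τ_2=5, arrival time A_2=7
draw d_3=0: τ_3=5, arrival time A_3=12
draw d_4=2: τ_4=3, arrival time A_4=15
draw d_5=0: τ_5=5, arrival time A_5=20
draw d_6=4: τ_6=5, arrival time A_6=25
draw d_7=6: τ_7=5, arrival time A_7=30
N_t over t=0..7: 0:0 1:0 2:1 3:1 4:1 5:1 6:1 7:2

2


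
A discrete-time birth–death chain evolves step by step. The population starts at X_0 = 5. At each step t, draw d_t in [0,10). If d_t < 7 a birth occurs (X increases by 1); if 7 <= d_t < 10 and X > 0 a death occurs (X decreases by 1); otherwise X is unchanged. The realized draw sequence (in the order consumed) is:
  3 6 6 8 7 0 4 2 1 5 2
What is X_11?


t=0: X=5, d=3 → birth, X_1=6
t=1: X=6, d=6 → birth, X_2=7
t=2: X=7, d=6 → birth, X_3=8
t=3: X=8, d=8 → death, X_4=7
t=4: X=7, d=7 → death, X_5=6
t=5: X=6, d=0 → birth, X_6=7
t=6: X=7, d=4 → birth, X_7=8
t=7: X=8, d=2 → birth, X_8=9
t=8: X=9, d=1 → birth, X_9=10
t=9: X=10, d=5 → birth, X_10=11
t=10: X=11, d=2 → birth, X_11=12

12


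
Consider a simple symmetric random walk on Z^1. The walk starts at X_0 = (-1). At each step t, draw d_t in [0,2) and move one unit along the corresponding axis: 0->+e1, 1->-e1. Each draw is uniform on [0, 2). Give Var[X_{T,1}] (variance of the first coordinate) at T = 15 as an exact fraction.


15

Outcome values over d=0..1: [1, -1]
Σy = 0, Σy² = 2, M = 2
μ = 0/2 = 0,  σ² = 2/2 − (0)² = 1
Independent increments: Var[X_15] = 15·σ² = 15·(1) = 15


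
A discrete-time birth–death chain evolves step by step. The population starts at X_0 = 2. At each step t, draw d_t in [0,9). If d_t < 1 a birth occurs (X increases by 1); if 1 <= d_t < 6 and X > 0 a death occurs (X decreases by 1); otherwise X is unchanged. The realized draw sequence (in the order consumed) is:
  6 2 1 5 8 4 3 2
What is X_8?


0

t=0: X=2, d=6 → hold, X_1=2
t=1: X=2, d=2 → death, X_2=1
t=2: X=1, d=1 → death, X_3=0
t=3: X=0, d=5 → hold, X_4=0
t=4: X=0, d=8 → hold, X_5=0
t=5: X=0, d=4 → hold, X_6=0
t=6: X=0, d=3 → hold, X_7=0
t=7: X=0, d=2 → hold, X_8=0


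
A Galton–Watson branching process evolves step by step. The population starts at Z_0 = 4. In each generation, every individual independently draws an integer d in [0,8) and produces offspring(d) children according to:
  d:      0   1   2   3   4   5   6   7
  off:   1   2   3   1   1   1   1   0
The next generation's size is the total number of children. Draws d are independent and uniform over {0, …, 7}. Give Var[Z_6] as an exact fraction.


396309375/4194304

Outcome values over d=0..7: [1, 2, 3, 1, 1, 1, 1, 0]
Σy = 10, Σy² = 18, M = 8
μ = 10/8 = 5/4,  σ² = 18/8 − (5/4)² = 11/16
V_0 = 0, E_0 = 4
V_1 = 11/16·E_0 + (5/4)²·V_0 = 11/4;  E_1 = 5
V_2 = 11/16·E_1 + (5/4)²·V_1 = 495/64;  E_2 = 25/4
V_3 = 11/16·E_2 + (5/4)²·V_2 = 16775/1024;  E_3 = 125/16
V_4 = 11/16·E_3 + (5/4)²·V_3 = 507375/16384;  E_4 = 625/64
V_5 = 11/16·E_4 + (5/4)²·V_4 = 14444375/262144;  E_5 = 3125/256
V_6 = 11/16·E_5 + (5/4)²·V_5 = 396309375/4194304;  E_6 = 15625/1024


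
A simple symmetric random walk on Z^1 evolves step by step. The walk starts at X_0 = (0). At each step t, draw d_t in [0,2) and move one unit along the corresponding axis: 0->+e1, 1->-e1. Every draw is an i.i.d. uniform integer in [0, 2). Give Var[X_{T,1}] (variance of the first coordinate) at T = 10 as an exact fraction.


Outcome values over d=0..1: [1, -1]
Σy = 0, Σy² = 2, M = 2
μ = 0/2 = 0,  σ² = 2/2 − (0)² = 1
Independent increments: Var[X_10] = 10·σ² = 10·(1) = 10

10


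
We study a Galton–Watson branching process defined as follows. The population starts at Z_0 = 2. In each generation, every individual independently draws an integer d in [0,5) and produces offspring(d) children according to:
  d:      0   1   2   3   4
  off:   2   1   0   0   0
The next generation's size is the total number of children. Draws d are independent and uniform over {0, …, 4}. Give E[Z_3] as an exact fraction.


Outcome values over d=0..4: [2, 1, 0, 0, 0]
Σy = 3, Σy² = 5, M = 5
μ = 3/5 = 3/5,  σ² = 5/5 − (3/5)² = 16/25
E[Z_0] = 2
E[Z_1] = 3/5·E[Z_0] = 6/5
E[Z_2] = 3/5·E[Z_1] = 18/25
E[Z_3] = 3/5·E[Z_2] = 54/125

54/125


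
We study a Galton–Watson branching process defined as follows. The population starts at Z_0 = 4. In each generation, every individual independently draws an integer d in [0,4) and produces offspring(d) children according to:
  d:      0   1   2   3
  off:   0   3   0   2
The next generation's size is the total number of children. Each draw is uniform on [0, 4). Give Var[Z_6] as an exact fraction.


972759375/4194304

Outcome values over d=0..3: [0, 3, 0, 2]
Σy = 5, Σy² = 13, M = 4
μ = 5/4 = 5/4,  σ² = 13/4 − (5/4)² = 27/16
V_0 = 0, E_0 = 4
V_1 = 27/16·E_0 + (5/4)²·V_0 = 27/4;  E_1 = 5
V_2 = 27/16·E_1 + (5/4)²·V_1 = 1215/64;  E_2 = 25/4
V_3 = 27/16·E_2 + (5/4)²·V_2 = 41175/1024;  E_3 = 125/16
V_4 = 27/16·E_3 + (5/4)²·V_3 = 1245375/16384;  E_4 = 625/64
V_5 = 27/16·E_4 + (5/4)²·V_4 = 35454375/262144;  E_5 = 3125/256
V_6 = 27/16·E_5 + (5/4)²·V_5 = 972759375/4194304;  E_6 = 15625/1024


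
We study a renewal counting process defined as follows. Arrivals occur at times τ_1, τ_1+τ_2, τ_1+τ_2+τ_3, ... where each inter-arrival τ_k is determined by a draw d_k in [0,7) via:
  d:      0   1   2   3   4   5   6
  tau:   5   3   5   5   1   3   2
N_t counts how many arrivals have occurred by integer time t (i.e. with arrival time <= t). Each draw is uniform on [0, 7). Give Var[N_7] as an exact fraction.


Inter-arrival values over d=0..6: [5, 3, 5, 5, 1, 3, 2]
Each d has probability 1/7, so the pmf of τ is: f(1) = 1/7, f(2) = 1/7, f(3) = 2/7, f(5) = 3/7
Let p_n(j) = P(N_n = j), with p_0 = [1]. Condition on τ_1: p_n(0) = P(τ > n), and for j >= 1, p_n(j) = Σ_{k<=n} f(k)·p_{n−k}(j−1)
p_1 = [6/7, 1/7]  (j = 0..1)
p_2 = [5/7, 13/49, 1/49]  (j = 0..2)
p_3 = [3/7, 25/49, 20/343, 1/343]  (j = 0..3)
p_4 = [3/7, 20/49, 52/343, 27/2401, 1/2401]  (j = 0..4)
p_5 = [0, 37/49, 71/343, 86/2401, 34/16807, 1/16807]  (j = 0..5)
p_6 = [0, 27/49, 128/343, 163/2401, 127/16807, 41/117649, 1/117649]  (j = 0..6)
p_7 = [0, 3/7, 143/343, 324/2401, 303/16807, 25/16807, 48/823543, 1/823543]  (j = 0..7)
E[N_7] = Σ j·p_7(j) = 1438837/823543;  E[N_7²] = Σ j²·p_7(j) = 2996461/823543
Var[N_7] = 2996461/823543 − (1438837/823543)² = 397462568754/678223072849

397462568754/678223072849


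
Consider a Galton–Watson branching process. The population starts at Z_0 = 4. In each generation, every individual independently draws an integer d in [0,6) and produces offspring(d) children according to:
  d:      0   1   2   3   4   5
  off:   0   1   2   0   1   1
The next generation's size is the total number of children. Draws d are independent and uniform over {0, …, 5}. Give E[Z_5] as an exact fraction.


Outcome values over d=0..5: [0, 1, 2, 0, 1, 1]
Σy = 5, Σy² = 7, M = 6
μ = 5/6 = 5/6,  σ² = 7/6 − (5/6)² = 17/36
E[Z_0] = 4
E[Z_1] = 5/6·E[Z_0] = 10/3
E[Z_2] = 5/6·E[Z_1] = 25/9
E[Z_3] = 5/6·E[Z_2] = 125/54
E[Z_4] = 5/6·E[Z_3] = 625/324
E[Z_5] = 5/6·E[Z_4] = 3125/1944

3125/1944


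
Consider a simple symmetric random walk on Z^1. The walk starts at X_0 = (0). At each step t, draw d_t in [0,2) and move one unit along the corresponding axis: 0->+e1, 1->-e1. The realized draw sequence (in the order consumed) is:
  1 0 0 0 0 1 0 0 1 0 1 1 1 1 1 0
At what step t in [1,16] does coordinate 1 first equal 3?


5

t=0: X=(0), d=1 → -e1, X_1=(-1)
t=1: X=(-1), d=0 → +e1, X_2=(0)
t=2: X=(0), d=0 → +e1, X_3=(1)
t=3: X=(1), d=0 → +e1, X_4=(2)
t=4: X=(2), d=0 → +e1, X_5=(3)
t=5: X=(3), d=1 → -e1, X_6=(2)
t=6: X=(2), d=0 → +e1, X_7=(3)
t=7: X=(3), d=0 → +e1, X_8=(4)
t=8: X=(4), d=1 → -e1, X_9=(3)
t=9: X=(3), d=0 → +e1, X_10=(4)
t=10: X=(4), d=1 → -e1, X_11=(3)
t=11: X=(3), d=1 → -e1, X_12=(2)
t=12: X=(2), d=1 → -e1, X_13=(1)
t=13: X=(1), d=1 → -e1, X_14=(0)
t=14: X=(0), d=1 → -e1, X_15=(-1)
t=15: X=(-1), d=0 → +e1, X_16=(0)


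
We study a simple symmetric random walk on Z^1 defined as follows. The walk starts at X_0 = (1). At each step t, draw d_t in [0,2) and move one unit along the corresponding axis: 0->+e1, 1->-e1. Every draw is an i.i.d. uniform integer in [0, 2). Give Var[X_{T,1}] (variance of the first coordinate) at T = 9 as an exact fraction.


Outcome values over d=0..1: [1, -1]
Σy = 0, Σy² = 2, M = 2
μ = 0/2 = 0,  σ² = 2/2 − (0)² = 1
Independent increments: Var[X_9] = 9·σ² = 9·(1) = 9

9


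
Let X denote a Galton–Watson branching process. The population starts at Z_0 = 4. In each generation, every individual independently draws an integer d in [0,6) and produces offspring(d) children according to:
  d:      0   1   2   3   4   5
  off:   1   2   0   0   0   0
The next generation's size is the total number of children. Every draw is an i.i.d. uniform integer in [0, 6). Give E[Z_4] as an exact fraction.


1/4

Outcome values over d=0..5: [1, 2, 0, 0, 0, 0]
Σy = 3, Σy² = 5, M = 6
μ = 3/6 = 1/2,  σ² = 5/6 − (1/2)² = 7/12
E[Z_0] = 4
E[Z_1] = 1/2·E[Z_0] = 2
E[Z_2] = 1/2·E[Z_1] = 1
E[Z_3] = 1/2·E[Z_2] = 1/2
E[Z_4] = 1/2·E[Z_3] = 1/4


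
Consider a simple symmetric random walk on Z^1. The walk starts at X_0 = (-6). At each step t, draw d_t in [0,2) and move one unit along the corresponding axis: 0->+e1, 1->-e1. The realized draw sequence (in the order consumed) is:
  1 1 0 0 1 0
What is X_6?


(-6)

t=0: X=(-6), d=1 → -e1, X_1=(-7)
t=1: X=(-7), d=1 → -e1, X_2=(-8)
t=2: X=(-8), d=0 → +e1, X_3=(-7)
t=3: X=(-7), d=0 → +e1, X_4=(-6)
t=4: X=(-6), d=1 → -e1, X_5=(-7)
t=5: X=(-7), d=0 → +e1, X_6=(-6)


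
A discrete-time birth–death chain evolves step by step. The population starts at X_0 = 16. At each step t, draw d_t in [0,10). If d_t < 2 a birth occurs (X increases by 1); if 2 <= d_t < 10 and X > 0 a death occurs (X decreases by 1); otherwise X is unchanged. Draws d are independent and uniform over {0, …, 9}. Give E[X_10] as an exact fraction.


10

X can drop by at most 1 per step and X_0 = 16 > T = 10, so X_t >= 16 − t >= 6 > 0 for every t <= 10: the floor at 0 (the 'and X > 0' condition) never binds. Hence X_10 = X_0 + Σ_{t<10} Y_t with i.i.d. increments Y_t = y(d_t) ∈ {+1, −1, 0}.
Outcome values over d=0..9: [1, 1, -1, -1, -1, -1, -1, -1, -1, -1]
Σy = -6, Σy² = 10, M = 10
μ = -6/10 = -3/5,  σ² = 10/10 − (-3/5)² = 16/25
E[X_10] = 16 + 10·(-3/5) = 10


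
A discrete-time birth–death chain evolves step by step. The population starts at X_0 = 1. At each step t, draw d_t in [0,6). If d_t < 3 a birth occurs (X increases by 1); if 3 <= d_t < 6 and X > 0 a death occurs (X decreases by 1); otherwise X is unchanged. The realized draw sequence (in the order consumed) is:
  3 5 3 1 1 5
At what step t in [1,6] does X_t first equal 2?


t=0: X=1, d=3 → death, X_1=0
t=1: X=0, d=5 → hold, X_2=0
t=2: X=0, d=3 → hold, X_3=0
t=3: X=0, d=1 → birth, X_4=1
t=4: X=1, d=1 → birth, X_5=2
t=5: X=2, d=5 → death, X_6=1

5


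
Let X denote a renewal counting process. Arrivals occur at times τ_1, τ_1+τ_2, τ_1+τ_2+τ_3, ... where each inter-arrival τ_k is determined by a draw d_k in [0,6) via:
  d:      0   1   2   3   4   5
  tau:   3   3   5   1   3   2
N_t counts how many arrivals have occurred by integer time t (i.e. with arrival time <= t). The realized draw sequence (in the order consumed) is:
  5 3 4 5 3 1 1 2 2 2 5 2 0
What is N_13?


draw d_1=5: τ_1=2, arrival time A_1=2
draw d_2=3: τ_2=1, arrival time A_2=3
draw d_3=4: τ_3=3, arrival time A_3=6
draw d_4=5: τ_4=2, arrival time A_4=8
draw d_5=3: τ_5=1, arrival time A_5=9
draw d_6=1: τ_6=3, arrival time A_6=12
draw d_7=1: τ_7=3, arrival time A_7=15
draw d_8=2: τ_8=5, arrival time A_8=20
draw d_9=2: τ_9=5, arrival time A_9=25
draw d_10=2: τ_10=5, arrival time A_10=30
draw d_11=5: τ_11=2, arrival time A_11=32
draw d_12=2: τ_12=5, arrival time A_12=37
draw d_13=0: τ_13=3, arrival time A_13=40
N_t over t=0..13: 0:0 1:0 2:1 3:2 4:2 5:2 6:3 7:3 8:4 9:5 10:5 11:5 12:6 13:6

6


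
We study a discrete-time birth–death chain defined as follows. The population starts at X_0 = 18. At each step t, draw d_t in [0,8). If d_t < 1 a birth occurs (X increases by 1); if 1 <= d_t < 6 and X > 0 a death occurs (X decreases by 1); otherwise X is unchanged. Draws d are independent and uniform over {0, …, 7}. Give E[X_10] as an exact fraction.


13

X can drop by at most 1 per step and X_0 = 18 > T = 10, so X_t >= 18 − t >= 8 > 0 for every t <= 10: the floor at 0 (the 'and X > 0' condition) never binds. Hence X_10 = X_0 + Σ_{t<10} Y_t with i.i.d. increments Y_t = y(d_t) ∈ {+1, −1, 0}.
Outcome values over d=0..7: [1, -1, -1, -1, -1, -1, 0, 0]
Σy = -4, Σy² = 6, M = 8
μ = -4/8 = -1/2,  σ² = 6/8 − (-1/2)² = 1/2
E[X_10] = 18 + 10·(-1/2) = 13


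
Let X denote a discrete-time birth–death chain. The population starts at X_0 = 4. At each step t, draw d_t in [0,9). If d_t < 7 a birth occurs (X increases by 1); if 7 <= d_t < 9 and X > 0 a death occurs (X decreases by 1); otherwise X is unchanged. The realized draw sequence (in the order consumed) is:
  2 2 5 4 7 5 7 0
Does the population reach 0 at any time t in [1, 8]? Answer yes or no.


no

t=0: X=4, d=2 → birth, X_1=5
t=1: X=5, d=2 → birth, X_2=6
t=2: X=6, d=5 → birth, X_3=7
t=3: X=7, d=4 → birth, X_4=8
t=4: X=8, d=7 → death, X_5=7
t=5: X=7, d=5 → birth, X_6=8
t=6: X=8, d=7 → death, X_7=7
t=7: X=7, d=0 → birth, X_8=8


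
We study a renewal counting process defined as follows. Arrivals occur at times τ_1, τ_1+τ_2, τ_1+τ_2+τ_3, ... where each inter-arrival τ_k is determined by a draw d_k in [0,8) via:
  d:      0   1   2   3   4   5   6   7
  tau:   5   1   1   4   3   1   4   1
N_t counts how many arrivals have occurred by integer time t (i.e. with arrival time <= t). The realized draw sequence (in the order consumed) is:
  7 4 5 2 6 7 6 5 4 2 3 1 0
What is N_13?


6

draw d_1=7: τ_1=1, arrival time A_1=1
draw d_2=4: τ_2=3, arrival time A_2=4
draw d_3=5: τ_3=1, arrival time A_3=5
draw d_4=2: τ_4=1, arrival time A_4=6
draw d_5=6: τ_5=4, arrival time A_5=10
draw d_6=7: τ_6=1, arrival time A_6=11
draw d_7=6: τ_7=4, arrival time A_7=15
draw d_8=5: τ_8=1, arrival time A_8=16
draw d_9=4: τ_9=3, arrival time A_9=19
draw d_10=2: τ_10=1, arrival time A_10=20
draw d_11=3: τ_11=4, arrival time A_11=24
draw d_12=1: τ_12=1, arrival time A_12=25
draw d_13=0: τ_13=5, arrival time A_13=30
N_t over t=0..13: 0:0 1:1 2:1 3:1 4:2 5:3 6:4 7:4 8:4 9:4 10:5 11:6 12:6 13:6


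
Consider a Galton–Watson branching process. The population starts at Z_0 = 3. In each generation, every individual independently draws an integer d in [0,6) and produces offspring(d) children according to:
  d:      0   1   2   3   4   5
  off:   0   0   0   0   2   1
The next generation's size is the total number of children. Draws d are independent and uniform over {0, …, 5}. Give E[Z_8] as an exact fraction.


3/256

Outcome values over d=0..5: [0, 0, 0, 0, 2, 1]
Σy = 3, Σy² = 5, M = 6
μ = 3/6 = 1/2,  σ² = 5/6 − (1/2)² = 7/12
E[Z_0] = 3
E[Z_1] = 1/2·E[Z_0] = 3/2
E[Z_2] = 1/2·E[Z_1] = 3/4
E[Z_3] = 1/2·E[Z_2] = 3/8
E[Z_4] = 1/2·E[Z_3] = 3/16
E[Z_5] = 1/2·E[Z_4] = 3/32
E[Z_6] = 1/2·E[Z_5] = 3/64
E[Z_7] = 1/2·E[Z_6] = 3/128
E[Z_8] = 1/2·E[Z_7] = 3/256


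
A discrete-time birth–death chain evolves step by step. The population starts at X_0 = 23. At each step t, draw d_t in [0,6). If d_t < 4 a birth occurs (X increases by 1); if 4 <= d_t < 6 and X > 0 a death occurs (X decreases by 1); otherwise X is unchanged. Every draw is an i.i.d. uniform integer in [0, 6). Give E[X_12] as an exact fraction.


27

X can drop by at most 1 per step and X_0 = 23 > T = 12, so X_t >= 23 − t >= 11 > 0 for every t <= 12: the floor at 0 (the 'and X > 0' condition) never binds. Hence X_12 = X_0 + Σ_{t<12} Y_t with i.i.d. increments Y_t = y(d_t) ∈ {+1, −1, 0}.
Outcome values over d=0..5: [1, 1, 1, 1, -1, -1]
Σy = 2, Σy² = 6, M = 6
μ = 2/6 = 1/3,  σ² = 6/6 − (1/3)² = 8/9
E[X_12] = 23 + 12·(1/3) = 27


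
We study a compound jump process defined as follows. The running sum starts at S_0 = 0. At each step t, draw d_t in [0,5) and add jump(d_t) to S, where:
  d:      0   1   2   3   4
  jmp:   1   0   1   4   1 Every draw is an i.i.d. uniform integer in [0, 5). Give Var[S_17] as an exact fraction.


Outcome values over d=0..4: [1, 0, 1, 4, 1]
Σy = 7, Σy² = 19, M = 5
μ = 7/5 = 7/5,  σ² = 19/5 − (7/5)² = 46/25
Independent increments: Var[S_17] = 17·σ² = 17·(46/25) = 782/25

782/25


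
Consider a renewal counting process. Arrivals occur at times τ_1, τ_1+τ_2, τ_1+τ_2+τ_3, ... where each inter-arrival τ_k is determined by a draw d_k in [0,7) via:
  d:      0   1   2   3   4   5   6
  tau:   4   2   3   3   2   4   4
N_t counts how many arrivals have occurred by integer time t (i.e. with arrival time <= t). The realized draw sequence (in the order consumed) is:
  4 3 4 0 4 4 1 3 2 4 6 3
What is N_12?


4

draw d_1=4: τ_1=2, arrival time A_1=2
draw d_2=3: τ_2=3, arrival time A_2=5
draw d_3=4: τ_3=2, arrival time A_3=7
draw d_4=0: τ_4=4, arrival time A_4=11
draw d_5=4: τ_5=2, arrival time A_5=13
draw d_6=4: τ_6=2, arrival time A_6=15
draw d_7=1: τ_7=2, arrival time A_7=17
draw d_8=3: τ_8=3, arrival time A_8=20
draw d_9=2: τ_9=3, arrival time A_9=23
draw d_10=4: τ_10=2, arrival time A_10=25
draw d_11=6: τ_11=4, arrival time A_11=29
draw d_12=3: τ_12=3, arrival time A_12=32
N_t over t=0..12: 0:0 1:0 2:1 3:1 4:1 5:2 6:2 7:3 8:3 9:3 10:3 11:4 12:4


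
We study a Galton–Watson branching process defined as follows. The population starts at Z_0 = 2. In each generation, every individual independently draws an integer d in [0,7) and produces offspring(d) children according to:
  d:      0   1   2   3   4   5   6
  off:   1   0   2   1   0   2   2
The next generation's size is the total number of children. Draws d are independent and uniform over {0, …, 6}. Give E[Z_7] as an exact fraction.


Outcome values over d=0..6: [1, 0, 2, 1, 0, 2, 2]
Σy = 8, Σy² = 14, M = 7
μ = 8/7 = 8/7,  σ² = 14/7 − (8/7)² = 34/49
E[Z_0] = 2
E[Z_1] = 8/7·E[Z_0] = 16/7
E[Z_2] = 8/7·E[Z_1] = 128/49
E[Z_3] = 8/7·E[Z_2] = 1024/343
E[Z_4] = 8/7·E[Z_3] = 8192/2401
E[Z_5] = 8/7·E[Z_4] = 65536/16807
E[Z_6] = 8/7·E[Z_5] = 524288/117649
E[Z_7] = 8/7·E[Z_6] = 4194304/823543

4194304/823543


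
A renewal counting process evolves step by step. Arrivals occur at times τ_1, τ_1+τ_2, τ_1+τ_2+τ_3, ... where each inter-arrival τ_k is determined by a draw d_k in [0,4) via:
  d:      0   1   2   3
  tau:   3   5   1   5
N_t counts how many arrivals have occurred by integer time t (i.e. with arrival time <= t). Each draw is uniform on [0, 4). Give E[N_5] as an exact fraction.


Inter-arrival values over d=0..3: [3, 5, 1, 5]
Each d has probability 1/4, so the pmf of τ is: f(1) = 1/4, f(3) = 1/4, f(5) = 1/2
Renewal equation for m(n) = E[N_n]: condition on τ_1 = k (if k <= n, one arrival plus a fresh copy on the remaining n−k steps): m(n) = F(n) + Σ_{k<=n} f(k)·m(n−k), where F(n) = P(τ <= n) and m(0) = 0
m(1) = F(1) = 1/4
m(2) = F(2) + f(1)·m(1) = 1/4 + 1/4·1/4 = 5/16
m(3) = F(3) + f(1)·m(2) = 1/2 + 1/4·5/16 = 37/64
m(4) = F(4) + f(1)·m(3) + f(3)·m(1) = 1/2 + 1/4·37/64 + 1/4·1/4 = 181/256
m(5) = F(5) + f(1)·m(4) + f(3)·m(2) = 1 + 1/4·181/256 + 1/4·5/16 = 1285/1024
E[N_5] = m(5) = 1285/1024

1285/1024


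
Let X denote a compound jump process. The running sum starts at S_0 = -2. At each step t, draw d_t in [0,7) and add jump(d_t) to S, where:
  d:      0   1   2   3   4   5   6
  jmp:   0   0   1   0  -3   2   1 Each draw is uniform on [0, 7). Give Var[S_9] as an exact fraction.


Outcome values over d=0..6: [0, 0, 1, 0, -3, 2, 1]
Σy = 1, Σy² = 15, M = 7
μ = 1/7 = 1/7,  σ² = 15/7 − (1/7)² = 104/49
Independent increments: Var[S_9] = 9·σ² = 9·(104/49) = 936/49

936/49


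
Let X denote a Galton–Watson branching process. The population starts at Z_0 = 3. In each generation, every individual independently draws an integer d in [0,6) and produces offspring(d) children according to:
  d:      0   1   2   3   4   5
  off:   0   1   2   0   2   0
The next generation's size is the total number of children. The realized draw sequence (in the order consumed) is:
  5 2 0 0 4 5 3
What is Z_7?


0

gen 0: Z_0=3, draws=[5, 2, 0], offspring=[0, 2, 0], Z_1=2
gen 1: Z_1=2, draws=[0, 4], offspring=[0, 2], Z_2=2
gen 2: Z_2=2, draws=[5, 3], offspring=[0, 0], Z_3=0
gen 3: Z_3=0, draws=[], offspring=[], Z_4=0
gen 4: Z_4=0, draws=[], offspring=[], Z_5=0
gen 5: Z_5=0, draws=[], offspring=[], Z_6=0
gen 6: Z_6=0, draws=[], offspring=[], Z_7=0


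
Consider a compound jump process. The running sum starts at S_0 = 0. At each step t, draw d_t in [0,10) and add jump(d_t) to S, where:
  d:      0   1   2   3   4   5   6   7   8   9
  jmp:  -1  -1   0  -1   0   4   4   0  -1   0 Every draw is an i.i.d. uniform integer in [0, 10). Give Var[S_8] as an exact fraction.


Outcome values over d=0..9: [-1, -1, 0, -1, 0, 4, 4, 0, -1, 0]
Σy = 4, Σy² = 36, M = 10
μ = 4/10 = 2/5,  σ² = 36/10 − (2/5)² = 86/25
Independent increments: Var[S_8] = 8·σ² = 8·(86/25) = 688/25

688/25


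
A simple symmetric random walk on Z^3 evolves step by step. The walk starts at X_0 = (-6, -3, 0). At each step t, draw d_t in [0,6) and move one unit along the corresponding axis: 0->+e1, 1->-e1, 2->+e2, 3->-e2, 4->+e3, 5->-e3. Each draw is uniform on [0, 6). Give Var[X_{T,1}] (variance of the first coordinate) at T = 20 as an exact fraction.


Outcome values over d=0..5: [1, -1, 0, 0, 0, 0]
Σy = 0, Σy² = 2, M = 6
μ = 0/6 = 0,  σ² = 2/6 − (0)² = 1/3
Independent increments: Var[X_20] = 20·σ² = 20·(1/3) = 20/3

20/3


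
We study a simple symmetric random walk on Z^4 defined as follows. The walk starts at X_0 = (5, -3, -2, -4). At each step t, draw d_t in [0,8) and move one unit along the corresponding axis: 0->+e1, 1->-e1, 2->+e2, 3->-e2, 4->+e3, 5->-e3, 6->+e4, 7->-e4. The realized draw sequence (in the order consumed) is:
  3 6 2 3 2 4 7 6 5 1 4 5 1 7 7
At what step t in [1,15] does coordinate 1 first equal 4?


10

t=0: X=(5, -3, -2, -4), d=3 → -e2, X_1=(5, -4, -2, -4)
t=1: X=(5, -4, -2, -4), d=6 → +e4, X_2=(5, -4, -2, -3)
t=2: X=(5, -4, -2, -3), d=2 → +e2, X_3=(5, -3, -2, -3)
t=3: X=(5, -3, -2, -3), d=3 → -e2, X_4=(5, -4, -2, -3)
t=4: X=(5, -4, -2, -3), d=2 → +e2, X_5=(5, -3, -2, -3)
t=5: X=(5, -3, -2, -3), d=4 → +e3, X_6=(5, -3, -1, -3)
t=6: X=(5, -3, -1, -3), d=7 → -e4, X_7=(5, -3, -1, -4)
t=7: X=(5, -3, -1, -4), d=6 → +e4, X_8=(5, -3, -1, -3)
t=8: X=(5, -3, -1, -3), d=5 → -e3, X_9=(5, -3, -2, -3)
t=9: X=(5, -3, -2, -3), d=1 → -e1, X_10=(4, -3, -2, -3)
t=10: X=(4, -3, -2, -3), d=4 → +e3, X_11=(4, -3, -1, -3)
t=11: X=(4, -3, -1, -3), d=5 → -e3, X_12=(4, -3, -2, -3)
t=12: X=(4, -3, -2, -3), d=1 → -e1, X_13=(3, -3, -2, -3)
t=13: X=(3, -3, -2, -3), d=7 → -e4, X_14=(3, -3, -2, -4)
t=14: X=(3, -3, -2, -4), d=7 → -e4, X_15=(3, -3, -2, -5)


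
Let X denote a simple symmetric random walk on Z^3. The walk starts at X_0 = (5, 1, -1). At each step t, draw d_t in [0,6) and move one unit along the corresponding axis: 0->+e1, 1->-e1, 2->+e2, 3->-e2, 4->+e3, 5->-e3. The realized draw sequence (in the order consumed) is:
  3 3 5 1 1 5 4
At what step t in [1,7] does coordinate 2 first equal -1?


2

t=0: X=(5, 1, -1), d=3 → -e2, X_1=(5, 0, -1)
t=1: X=(5, 0, -1), d=3 → -e2, X_2=(5, -1, -1)
t=2: X=(5, -1, -1), d=5 → -e3, X_3=(5, -1, -2)
t=3: X=(5, -1, -2), d=1 → -e1, X_4=(4, -1, -2)
t=4: X=(4, -1, -2), d=1 → -e1, X_5=(3, -1, -2)
t=5: X=(3, -1, -2), d=5 → -e3, X_6=(3, -1, -3)
t=6: X=(3, -1, -3), d=4 → +e3, X_7=(3, -1, -2)


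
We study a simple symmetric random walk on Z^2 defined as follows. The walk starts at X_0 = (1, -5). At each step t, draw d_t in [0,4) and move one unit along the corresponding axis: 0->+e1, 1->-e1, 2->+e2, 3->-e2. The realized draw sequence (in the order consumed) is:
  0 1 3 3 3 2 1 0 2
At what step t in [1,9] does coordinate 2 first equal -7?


4

t=0: X=(1, -5), d=0 → +e1, X_1=(2, -5)
t=1: X=(2, -5), d=1 → -e1, X_2=(1, -5)
t=2: X=(1, -5), d=3 → -e2, X_3=(1, -6)
t=3: X=(1, -6), d=3 → -e2, X_4=(1, -7)
t=4: X=(1, -7), d=3 → -e2, X_5=(1, -8)
t=5: X=(1, -8), d=2 → +e2, X_6=(1, -7)
t=6: X=(1, -7), d=1 → -e1, X_7=(0, -7)
t=7: X=(0, -7), d=0 → +e1, X_8=(1, -7)
t=8: X=(1, -7), d=2 → +e2, X_9=(1, -6)


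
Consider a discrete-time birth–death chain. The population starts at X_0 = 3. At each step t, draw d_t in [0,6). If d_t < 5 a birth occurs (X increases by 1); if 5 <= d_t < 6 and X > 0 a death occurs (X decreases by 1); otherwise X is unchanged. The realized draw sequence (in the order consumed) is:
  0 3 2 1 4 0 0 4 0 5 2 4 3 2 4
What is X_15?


16

t=0: X=3, d=0 → birth, X_1=4
t=1: X=4, d=3 → birth, X_2=5
t=2: X=5, d=2 → birth, X_3=6
t=3: X=6, d=1 → birth, X_4=7
t=4: X=7, d=4 → birth, X_5=8
t=5: X=8, d=0 → birth, X_6=9
t=6: X=9, d=0 → birth, X_7=10
t=7: X=10, d=4 → birth, X_8=11
t=8: X=11, d=0 → birth, X_9=12
t=9: X=12, d=5 → death, X_10=11
t=10: X=11, d=2 → birth, X_11=12
t=11: X=12, d=4 → birth, X_12=13
t=12: X=13, d=3 → birth, X_13=14
t=13: X=14, d=2 → birth, X_14=15
t=14: X=15, d=4 → birth, X_15=16


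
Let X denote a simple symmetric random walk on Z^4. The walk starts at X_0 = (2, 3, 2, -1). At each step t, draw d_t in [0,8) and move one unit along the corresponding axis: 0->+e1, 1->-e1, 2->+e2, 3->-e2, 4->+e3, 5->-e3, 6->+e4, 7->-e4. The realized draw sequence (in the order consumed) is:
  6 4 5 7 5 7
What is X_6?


(2, 3, 1, -2)

t=0: X=(2, 3, 2, -1), d=6 → +e4, X_1=(2, 3, 2, 0)
t=1: X=(2, 3, 2, 0), d=4 → +e3, X_2=(2, 3, 3, 0)
t=2: X=(2, 3, 3, 0), d=5 → -e3, X_3=(2, 3, 2, 0)
t=3: X=(2, 3, 2, 0), d=7 → -e4, X_4=(2, 3, 2, -1)
t=4: X=(2, 3, 2, -1), d=5 → -e3, X_5=(2, 3, 1, -1)
t=5: X=(2, 3, 1, -1), d=7 → -e4, X_6=(2, 3, 1, -2)


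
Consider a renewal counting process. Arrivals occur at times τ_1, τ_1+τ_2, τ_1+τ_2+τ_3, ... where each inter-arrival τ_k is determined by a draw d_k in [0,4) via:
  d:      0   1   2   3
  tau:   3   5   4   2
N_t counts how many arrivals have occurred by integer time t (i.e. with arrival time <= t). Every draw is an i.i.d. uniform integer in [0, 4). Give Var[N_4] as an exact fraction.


71/256

Inter-arrival values over d=0..3: [3, 5, 4, 2]
Each d has probability 1/4, so the pmf of τ is: f(2) = 1/4, f(3) = 1/4, f(4) = 1/4, f(5) = 1/4
Let p_n(j) = P(N_n = j), with p_0 = [1]. Condition on τ_1: p_n(0) = P(τ > n), and for j >= 1, p_n(j) = Σ_{k<=n} f(k)·p_{n−k}(j−1)
p_1 = [1]  (j = 0)
p_2 = [3/4, 1/4]  (j = 0..1)
p_3 = [1/2, 1/2]  (j = 0..1)
p_4 = [1/4, 11/16, 1/16]  (j = 0..2)
E[N_4] = Σ j·p_4(j) = 13/16;  E[N_4²] = Σ j²·p_4(j) = 15/16
Var[N_4] = 15/16 − (13/16)² = 71/256


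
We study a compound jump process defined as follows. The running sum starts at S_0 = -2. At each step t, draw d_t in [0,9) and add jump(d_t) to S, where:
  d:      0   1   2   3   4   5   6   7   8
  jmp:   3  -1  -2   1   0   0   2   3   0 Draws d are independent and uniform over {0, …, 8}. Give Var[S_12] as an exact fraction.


32

Outcome values over d=0..8: [3, -1, -2, 1, 0, 0, 2, 3, 0]
Σy = 6, Σy² = 28, M = 9
μ = 6/9 = 2/3,  σ² = 28/9 − (2/3)² = 8/3
Independent increments: Var[S_12] = 12·σ² = 12·(8/3) = 32


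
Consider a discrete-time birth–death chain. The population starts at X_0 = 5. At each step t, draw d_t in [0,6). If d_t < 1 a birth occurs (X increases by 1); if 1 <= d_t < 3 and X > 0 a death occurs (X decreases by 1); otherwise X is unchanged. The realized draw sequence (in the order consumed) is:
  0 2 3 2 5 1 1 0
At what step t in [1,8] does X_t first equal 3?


6

t=0: X=5, d=0 → birth, X_1=6
t=1: X=6, d=2 → death, X_2=5
t=2: X=5, d=3 → hold, X_3=5
t=3: X=5, d=2 → death, X_4=4
t=4: X=4, d=5 → hold, X_5=4
t=5: X=4, d=1 → death, X_6=3
t=6: X=3, d=1 → death, X_7=2
t=7: X=2, d=0 → birth, X_8=3


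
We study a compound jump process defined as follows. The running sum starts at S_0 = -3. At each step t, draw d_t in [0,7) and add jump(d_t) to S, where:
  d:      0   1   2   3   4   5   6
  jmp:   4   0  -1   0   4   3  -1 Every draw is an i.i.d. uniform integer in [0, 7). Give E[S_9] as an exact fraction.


Outcome values over d=0..6: [4, 0, -1, 0, 4, 3, -1]
Σy = 9, Σy² = 43, M = 7
μ = 9/7 = 9/7,  σ² = 43/7 − (9/7)² = 220/49
E[S_9] = -3 + 9·(9/7) = 60/7

60/7


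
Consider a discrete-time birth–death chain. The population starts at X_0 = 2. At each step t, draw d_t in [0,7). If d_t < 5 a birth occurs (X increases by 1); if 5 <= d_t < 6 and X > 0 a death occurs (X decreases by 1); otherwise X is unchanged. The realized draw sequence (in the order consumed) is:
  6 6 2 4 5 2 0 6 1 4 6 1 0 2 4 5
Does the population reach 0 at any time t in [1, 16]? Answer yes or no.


no

t=0: X=2, d=6 → hold, X_1=2
t=1: X=2, d=6 → hold, X_2=2
t=2: X=2, d=2 → birth, X_3=3
t=3: X=3, d=4 → birth, X_4=4
t=4: X=4, d=5 → death, X_5=3
t=5: X=3, d=2 → birth, X_6=4
t=6: X=4, d=0 → birth, X_7=5
t=7: X=5, d=6 → hold, X_8=5
t=8: X=5, d=1 → birth, X_9=6
t=9: X=6, d=4 → birth, X_10=7
t=10: X=7, d=6 → hold, X_11=7
t=11: X=7, d=1 → birth, X_12=8
t=12: X=8, d=0 → birth, X_13=9
t=13: X=9, d=2 → birth, X_14=10
t=14: X=10, d=4 → birth, X_15=11
t=15: X=11, d=5 → death, X_16=10
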